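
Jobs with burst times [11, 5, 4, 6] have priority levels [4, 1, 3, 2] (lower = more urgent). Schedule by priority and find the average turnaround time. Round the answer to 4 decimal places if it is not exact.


Sort by priority (ascending = highest first):
Order: [(1, 5), (2, 6), (3, 4), (4, 11)]
Completion times:
  Priority 1, burst=5, C=5
  Priority 2, burst=6, C=11
  Priority 3, burst=4, C=15
  Priority 4, burst=11, C=26
Average turnaround = 57/4 = 14.25

14.25


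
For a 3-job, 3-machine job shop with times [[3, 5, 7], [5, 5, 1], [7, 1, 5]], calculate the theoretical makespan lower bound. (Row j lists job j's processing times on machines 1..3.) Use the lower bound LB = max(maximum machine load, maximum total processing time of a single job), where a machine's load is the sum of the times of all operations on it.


Machine loads:
  Machine 1: 3 + 5 + 7 = 15
  Machine 2: 5 + 5 + 1 = 11
  Machine 3: 7 + 1 + 5 = 13
Max machine load = 15
Job totals:
  Job 1: 15
  Job 2: 11
  Job 3: 13
Max job total = 15
Lower bound = max(15, 15) = 15

15


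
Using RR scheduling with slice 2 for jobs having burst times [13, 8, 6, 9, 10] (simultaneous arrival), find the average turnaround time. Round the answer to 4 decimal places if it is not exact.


Time quantum = 2
Execution trace:
  J1 runs 2 units, time = 2
  J2 runs 2 units, time = 4
  J3 runs 2 units, time = 6
  J4 runs 2 units, time = 8
  J5 runs 2 units, time = 10
  J1 runs 2 units, time = 12
  J2 runs 2 units, time = 14
  J3 runs 2 units, time = 16
  J4 runs 2 units, time = 18
  J5 runs 2 units, time = 20
  J1 runs 2 units, time = 22
  J2 runs 2 units, time = 24
  J3 runs 2 units, time = 26
  J4 runs 2 units, time = 28
  J5 runs 2 units, time = 30
  J1 runs 2 units, time = 32
  J2 runs 2 units, time = 34
  J4 runs 2 units, time = 36
  J5 runs 2 units, time = 38
  J1 runs 2 units, time = 40
  J4 runs 1 units, time = 41
  J5 runs 2 units, time = 43
  J1 runs 2 units, time = 45
  J1 runs 1 units, time = 46
Finish times: [46, 34, 26, 41, 43]
Average turnaround = 190/5 = 38.0

38.0


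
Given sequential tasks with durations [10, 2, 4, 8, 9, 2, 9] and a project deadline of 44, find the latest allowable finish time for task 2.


LF(activity 2) = deadline - sum of successor durations
Successors: activities 3 through 7 with durations [4, 8, 9, 2, 9]
Sum of successor durations = 32
LF = 44 - 32 = 12

12


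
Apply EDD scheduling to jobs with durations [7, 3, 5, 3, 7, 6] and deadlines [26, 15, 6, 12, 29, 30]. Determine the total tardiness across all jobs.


Sort by due date (EDD order): [(5, 6), (3, 12), (3, 15), (7, 26), (7, 29), (6, 30)]
Compute completion times and tardiness:
  Job 1: p=5, d=6, C=5, tardiness=max(0,5-6)=0
  Job 2: p=3, d=12, C=8, tardiness=max(0,8-12)=0
  Job 3: p=3, d=15, C=11, tardiness=max(0,11-15)=0
  Job 4: p=7, d=26, C=18, tardiness=max(0,18-26)=0
  Job 5: p=7, d=29, C=25, tardiness=max(0,25-29)=0
  Job 6: p=6, d=30, C=31, tardiness=max(0,31-30)=1
Total tardiness = 1

1


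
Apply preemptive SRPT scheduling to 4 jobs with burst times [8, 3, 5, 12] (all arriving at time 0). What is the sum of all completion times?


Since all jobs arrive at t=0, SRPT equals SPT ordering.
SPT order: [3, 5, 8, 12]
Completion times:
  Job 1: p=3, C=3
  Job 2: p=5, C=8
  Job 3: p=8, C=16
  Job 4: p=12, C=28
Total completion time = 3 + 8 + 16 + 28 = 55

55


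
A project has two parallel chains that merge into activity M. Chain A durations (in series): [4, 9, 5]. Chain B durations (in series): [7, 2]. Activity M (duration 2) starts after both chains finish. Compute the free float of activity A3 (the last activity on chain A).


ES(A3) = sum of predecessors on chain A = 13
EF(A3) = ES + duration = 13 + 5 = 18
Successor of A3 is M. ES(M) = max(sum(A), sum(B)) = max(18, 9) = 18
Free float = ES(successor) - EF(current) = 18 - 18 = 0

0


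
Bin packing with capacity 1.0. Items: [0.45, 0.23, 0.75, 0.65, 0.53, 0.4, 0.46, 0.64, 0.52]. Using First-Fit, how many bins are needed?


Place items sequentially using First-Fit:
  Item 0.45 -> new Bin 1
  Item 0.23 -> Bin 1 (now 0.68)
  Item 0.75 -> new Bin 2
  Item 0.65 -> new Bin 3
  Item 0.53 -> new Bin 4
  Item 0.4 -> Bin 4 (now 0.93)
  Item 0.46 -> new Bin 5
  Item 0.64 -> new Bin 6
  Item 0.52 -> Bin 5 (now 0.98)
Total bins used = 6

6


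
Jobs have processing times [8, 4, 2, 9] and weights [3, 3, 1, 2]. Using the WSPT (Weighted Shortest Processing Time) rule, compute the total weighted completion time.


Compute p/w ratios and sort ascending (WSPT): [(4, 3), (2, 1), (8, 3), (9, 2)]
Compute weighted completion times:
  Job (p=4,w=3): C=4, w*C=3*4=12
  Job (p=2,w=1): C=6, w*C=1*6=6
  Job (p=8,w=3): C=14, w*C=3*14=42
  Job (p=9,w=2): C=23, w*C=2*23=46
Total weighted completion time = 106

106


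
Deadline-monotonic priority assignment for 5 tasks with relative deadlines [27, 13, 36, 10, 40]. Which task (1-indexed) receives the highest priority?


Sort tasks by relative deadline (ascending):
  Task 4: deadline = 10
  Task 2: deadline = 13
  Task 1: deadline = 27
  Task 3: deadline = 36
  Task 5: deadline = 40
Priority order (highest first): [4, 2, 1, 3, 5]
Highest priority task = 4

4


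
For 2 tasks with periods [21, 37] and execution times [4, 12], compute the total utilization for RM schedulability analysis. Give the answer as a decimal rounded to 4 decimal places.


Compute individual utilizations (exact fractions):
  Task 1: C/T = 4/21 (approx. 0.1905)
  Task 2: C/T = 12/37 (approx. 0.3243)
Total utilization U = 4/21 + 12/37 = 400/777
Rounded to 4 decimal places: U = 0.5148
RM (Liu & Layland) bound for 2 tasks = 0.828427; compare with U = 400/777 (approx. 0.514801)
U <= bound, so schedulable by RM sufficient condition.

0.5148


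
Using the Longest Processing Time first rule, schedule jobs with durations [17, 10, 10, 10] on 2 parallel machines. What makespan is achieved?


Sort jobs in decreasing order (LPT): [17, 10, 10, 10]
Assign each job to the least loaded machine:
  Machine 1: jobs [17, 10], load = 27
  Machine 2: jobs [10, 10], load = 20
Makespan = max load = 27

27


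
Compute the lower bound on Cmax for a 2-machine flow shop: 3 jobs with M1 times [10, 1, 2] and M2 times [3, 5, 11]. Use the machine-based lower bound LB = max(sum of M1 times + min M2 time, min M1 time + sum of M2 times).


LB1 = sum(M1 times) + min(M2 times) = 13 + 3 = 16
LB2 = min(M1 times) + sum(M2 times) = 1 + 19 = 20
Lower bound = max(LB1, LB2) = max(16, 20) = 20

20


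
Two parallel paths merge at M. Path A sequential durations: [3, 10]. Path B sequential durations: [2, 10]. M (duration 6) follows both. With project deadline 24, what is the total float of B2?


Forward pass: ES(B2) = sum of predecessors on chain B = 2
EF = ES + duration = 2 + 10 = 12
Backward pass: LF(M) = deadline = 24; LS(M) = 24 - 6 = 18
LF(B2) = LS(M) - sum(successors on chain B) = 18 - 0 = 18
LS = LF - duration = 18 - 10 = 8
Total float = LS - ES = 8 - 2 = 6

6


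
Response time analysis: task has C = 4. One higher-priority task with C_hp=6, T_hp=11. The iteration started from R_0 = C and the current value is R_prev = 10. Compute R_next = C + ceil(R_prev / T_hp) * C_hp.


R_next = C + ceil(R_prev / T_hp) * C_hp
ceil(10 / 11) = ceil(0.9091) = 1
Interference = 1 * 6 = 6
R_next = 4 + 6 = 10
R_next = R_prev, so the iteration has converged (response time = 10).

10


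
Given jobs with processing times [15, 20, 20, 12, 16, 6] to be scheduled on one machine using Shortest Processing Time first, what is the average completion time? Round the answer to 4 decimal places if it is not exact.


Sort jobs by processing time (SPT order): [6, 12, 15, 16, 20, 20]
Compute completion times sequentially:
  Job 1: processing = 6, completes at 6
  Job 2: processing = 12, completes at 18
  Job 3: processing = 15, completes at 33
  Job 4: processing = 16, completes at 49
  Job 5: processing = 20, completes at 69
  Job 6: processing = 20, completes at 89
Sum of completion times = 264
Average completion time = 264/6 = 44.0

44.0


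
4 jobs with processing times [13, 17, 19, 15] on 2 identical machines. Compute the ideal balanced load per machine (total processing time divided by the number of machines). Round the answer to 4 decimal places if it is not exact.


Total processing time = 13 + 17 + 19 + 15 = 64
Number of machines = 2
Ideal balanced load = 64 / 2 = 32.0

32.0


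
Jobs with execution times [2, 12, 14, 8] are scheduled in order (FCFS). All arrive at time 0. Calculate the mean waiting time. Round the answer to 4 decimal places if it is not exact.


FCFS order (as given): [2, 12, 14, 8]
Waiting times:
  Job 1: wait = 0
  Job 2: wait = 2
  Job 3: wait = 14
  Job 4: wait = 28
Sum of waiting times = 44
Average waiting time = 44/4 = 11.0

11.0


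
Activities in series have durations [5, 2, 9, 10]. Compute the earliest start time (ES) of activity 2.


Activity 2 starts after activities 1 through 1 complete.
Predecessor durations: [5]
ES = 5 = 5

5


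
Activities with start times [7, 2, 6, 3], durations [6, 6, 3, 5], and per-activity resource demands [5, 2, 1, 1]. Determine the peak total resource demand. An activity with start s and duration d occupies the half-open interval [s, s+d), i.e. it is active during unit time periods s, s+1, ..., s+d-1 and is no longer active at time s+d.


Each activity i is active on [start_i, start_i + duration_i).
Compute total resource usage per time slot:
  t=0: active resources = [], total = 0
  t=1: active resources = [], total = 0
  t=2: active resources = [2], total = 2
  t=3: active resources = [2, 1], total = 3
  t=4: active resources = [2, 1], total = 3
  t=5: active resources = [2, 1], total = 3
  t=6: active resources = [2, 1, 1], total = 4
  t=7: active resources = [5, 2, 1, 1], total = 9
  t=8: active resources = [5, 1], total = 6
  t=9: active resources = [5], total = 5
  t=10: active resources = [5], total = 5
  t=11: active resources = [5], total = 5
  t=12: active resources = [5], total = 5
Peak resource demand = 9

9


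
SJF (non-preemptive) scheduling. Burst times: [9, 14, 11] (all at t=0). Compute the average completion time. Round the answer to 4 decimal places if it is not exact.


SJF order (ascending): [9, 11, 14]
Completion times:
  Job 1: burst=9, C=9
  Job 2: burst=11, C=20
  Job 3: burst=14, C=34
Average completion = 63/3 = 21.0

21.0


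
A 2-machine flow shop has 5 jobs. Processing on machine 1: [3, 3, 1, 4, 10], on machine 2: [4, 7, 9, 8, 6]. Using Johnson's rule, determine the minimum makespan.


Apply Johnson's rule:
  Group 1 (a <= b): [(3, 1, 9), (1, 3, 4), (2, 3, 7), (4, 4, 8)]
  Group 2 (a > b): [(5, 10, 6)]
Optimal job order: [3, 1, 2, 4, 5]
Schedule:
  Job 3: M1 done at 1, M2 done at 10
  Job 1: M1 done at 4, M2 done at 14
  Job 2: M1 done at 7, M2 done at 21
  Job 4: M1 done at 11, M2 done at 29
  Job 5: M1 done at 21, M2 done at 35
Makespan = 35

35


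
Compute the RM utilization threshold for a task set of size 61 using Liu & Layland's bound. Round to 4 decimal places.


Compute 2^(1/61) = 1.0114278734
Subtract 1: 1.0114278734 - 1 = 0.0114278734
Multiply by n: 61 * 0.0114278734 = 0.6971002774
Round to 4 dp: 0.6971

0.6971


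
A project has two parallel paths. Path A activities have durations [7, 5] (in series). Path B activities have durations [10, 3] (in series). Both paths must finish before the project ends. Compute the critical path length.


Path A total = 7 + 5 = 12
Path B total = 10 + 3 = 13
Critical path = longest path = max(12, 13) = 13

13


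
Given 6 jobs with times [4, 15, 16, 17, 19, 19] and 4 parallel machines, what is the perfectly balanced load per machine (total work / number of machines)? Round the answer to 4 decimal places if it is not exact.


Total processing time = 4 + 15 + 16 + 17 + 19 + 19 = 90
Number of machines = 4
Ideal balanced load = 90 / 4 = 22.5

22.5


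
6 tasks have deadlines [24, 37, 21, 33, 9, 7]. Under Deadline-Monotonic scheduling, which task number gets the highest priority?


Sort tasks by relative deadline (ascending):
  Task 6: deadline = 7
  Task 5: deadline = 9
  Task 3: deadline = 21
  Task 1: deadline = 24
  Task 4: deadline = 33
  Task 2: deadline = 37
Priority order (highest first): [6, 5, 3, 1, 4, 2]
Highest priority task = 6

6


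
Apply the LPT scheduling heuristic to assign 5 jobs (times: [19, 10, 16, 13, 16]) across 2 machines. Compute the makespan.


Sort jobs in decreasing order (LPT): [19, 16, 16, 13, 10]
Assign each job to the least loaded machine:
  Machine 1: jobs [19, 13, 10], load = 42
  Machine 2: jobs [16, 16], load = 32
Makespan = max load = 42

42


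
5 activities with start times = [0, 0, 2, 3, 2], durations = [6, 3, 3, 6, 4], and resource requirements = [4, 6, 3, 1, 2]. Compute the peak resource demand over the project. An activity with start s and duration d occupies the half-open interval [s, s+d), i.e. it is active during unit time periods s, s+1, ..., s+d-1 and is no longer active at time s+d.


Each activity i is active on [start_i, start_i + duration_i).
Compute total resource usage per time slot:
  t=0: active resources = [4, 6], total = 10
  t=1: active resources = [4, 6], total = 10
  t=2: active resources = [4, 6, 3, 2], total = 15
  t=3: active resources = [4, 3, 1, 2], total = 10
  t=4: active resources = [4, 3, 1, 2], total = 10
  t=5: active resources = [4, 1, 2], total = 7
  t=6: active resources = [1], total = 1
  t=7: active resources = [1], total = 1
  t=8: active resources = [1], total = 1
Peak resource demand = 15

15


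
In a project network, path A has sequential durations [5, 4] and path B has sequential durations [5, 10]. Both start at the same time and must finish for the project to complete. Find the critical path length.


Path A total = 5 + 4 = 9
Path B total = 5 + 10 = 15
Critical path = longest path = max(9, 15) = 15

15


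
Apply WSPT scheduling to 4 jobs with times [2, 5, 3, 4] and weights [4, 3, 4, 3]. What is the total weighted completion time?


Compute p/w ratios and sort ascending (WSPT): [(2, 4), (3, 4), (4, 3), (5, 3)]
Compute weighted completion times:
  Job (p=2,w=4): C=2, w*C=4*2=8
  Job (p=3,w=4): C=5, w*C=4*5=20
  Job (p=4,w=3): C=9, w*C=3*9=27
  Job (p=5,w=3): C=14, w*C=3*14=42
Total weighted completion time = 97

97


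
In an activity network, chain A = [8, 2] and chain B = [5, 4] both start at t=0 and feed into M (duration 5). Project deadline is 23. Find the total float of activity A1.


Forward pass: ES(A1) = sum of predecessors on chain A = 0
EF = ES + duration = 0 + 8 = 8
Backward pass: LF(M) = deadline = 23; LS(M) = 23 - 5 = 18
LF(A1) = LS(M) - sum(successors on chain A) = 18 - 2 = 16
LS = LF - duration = 16 - 8 = 8
Total float = LS - ES = 8 - 0 = 8

8


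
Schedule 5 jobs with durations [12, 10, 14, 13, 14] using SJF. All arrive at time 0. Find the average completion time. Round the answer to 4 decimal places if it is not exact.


SJF order (ascending): [10, 12, 13, 14, 14]
Completion times:
  Job 1: burst=10, C=10
  Job 2: burst=12, C=22
  Job 3: burst=13, C=35
  Job 4: burst=14, C=49
  Job 5: burst=14, C=63
Average completion = 179/5 = 35.8

35.8


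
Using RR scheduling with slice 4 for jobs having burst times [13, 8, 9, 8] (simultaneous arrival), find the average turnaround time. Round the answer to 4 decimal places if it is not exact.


Time quantum = 4
Execution trace:
  J1 runs 4 units, time = 4
  J2 runs 4 units, time = 8
  J3 runs 4 units, time = 12
  J4 runs 4 units, time = 16
  J1 runs 4 units, time = 20
  J2 runs 4 units, time = 24
  J3 runs 4 units, time = 28
  J4 runs 4 units, time = 32
  J1 runs 4 units, time = 36
  J3 runs 1 units, time = 37
  J1 runs 1 units, time = 38
Finish times: [38, 24, 37, 32]
Average turnaround = 131/4 = 32.75

32.75


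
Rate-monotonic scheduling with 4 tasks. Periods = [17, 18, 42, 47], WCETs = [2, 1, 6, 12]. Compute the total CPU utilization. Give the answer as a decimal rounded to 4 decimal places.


Compute individual utilizations (exact fractions):
  Task 1: C/T = 2/17 (approx. 0.1176)
  Task 2: C/T = 1/18 (approx. 0.0556)
  Task 3: C/T = 6/42 = 1/7 (approx. 0.1429)
  Task 4: C/T = 12/47 (approx. 0.2553)
Total utilization U = 2/17 + 1/18 + 1/7 + 12/47 = 57523/100674
Rounded to 4 decimal places: U = 0.5714
RM (Liu & Layland) bound for 4 tasks = 0.756828; compare with U = 57523/100674 (approx. 0.571379)
U <= bound, so schedulable by RM sufficient condition.

0.5714


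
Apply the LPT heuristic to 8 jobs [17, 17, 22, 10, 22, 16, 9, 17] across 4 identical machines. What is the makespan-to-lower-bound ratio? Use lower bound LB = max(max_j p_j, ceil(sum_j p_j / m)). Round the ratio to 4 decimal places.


LPT order: [22, 22, 17, 17, 17, 16, 10, 9]
Machine loads after assignment: [32, 31, 34, 33]
LPT makespan = 34
Lower bound = max(max_job, ceil(total/4)) = max(22, 33) = 33
Ratio = 34 / 33 = 1.0303

1.0303


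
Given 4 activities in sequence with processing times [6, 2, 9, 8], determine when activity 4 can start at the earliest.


Activity 4 starts after activities 1 through 3 complete.
Predecessor durations: [6, 2, 9]
ES = 6 + 2 + 9 = 17

17


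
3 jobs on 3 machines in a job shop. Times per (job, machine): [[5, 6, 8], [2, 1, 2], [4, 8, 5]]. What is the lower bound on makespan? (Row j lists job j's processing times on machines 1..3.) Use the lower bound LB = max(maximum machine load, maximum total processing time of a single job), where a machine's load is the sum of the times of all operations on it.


Machine loads:
  Machine 1: 5 + 2 + 4 = 11
  Machine 2: 6 + 1 + 8 = 15
  Machine 3: 8 + 2 + 5 = 15
Max machine load = 15
Job totals:
  Job 1: 19
  Job 2: 5
  Job 3: 17
Max job total = 19
Lower bound = max(15, 19) = 19

19


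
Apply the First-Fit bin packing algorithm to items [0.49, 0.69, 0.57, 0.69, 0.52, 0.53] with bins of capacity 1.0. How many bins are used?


Place items sequentially using First-Fit:
  Item 0.49 -> new Bin 1
  Item 0.69 -> new Bin 2
  Item 0.57 -> new Bin 3
  Item 0.69 -> new Bin 4
  Item 0.52 -> new Bin 5
  Item 0.53 -> new Bin 6
Total bins used = 6

6


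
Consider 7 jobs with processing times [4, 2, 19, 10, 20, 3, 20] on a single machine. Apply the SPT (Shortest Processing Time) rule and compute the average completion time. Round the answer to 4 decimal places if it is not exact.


Sort jobs by processing time (SPT order): [2, 3, 4, 10, 19, 20, 20]
Compute completion times sequentially:
  Job 1: processing = 2, completes at 2
  Job 2: processing = 3, completes at 5
  Job 3: processing = 4, completes at 9
  Job 4: processing = 10, completes at 19
  Job 5: processing = 19, completes at 38
  Job 6: processing = 20, completes at 58
  Job 7: processing = 20, completes at 78
Sum of completion times = 209
Average completion time = 209/7 = 29.8571

29.8571


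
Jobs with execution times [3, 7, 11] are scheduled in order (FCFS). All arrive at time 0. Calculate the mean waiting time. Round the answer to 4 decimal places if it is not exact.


FCFS order (as given): [3, 7, 11]
Waiting times:
  Job 1: wait = 0
  Job 2: wait = 3
  Job 3: wait = 10
Sum of waiting times = 13
Average waiting time = 13/3 = 4.3333

4.3333


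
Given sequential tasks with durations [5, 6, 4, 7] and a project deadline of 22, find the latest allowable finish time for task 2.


LF(activity 2) = deadline - sum of successor durations
Successors: activities 3 through 4 with durations [4, 7]
Sum of successor durations = 11
LF = 22 - 11 = 11

11


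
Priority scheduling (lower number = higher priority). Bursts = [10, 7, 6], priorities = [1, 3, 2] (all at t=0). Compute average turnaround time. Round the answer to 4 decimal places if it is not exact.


Sort by priority (ascending = highest first):
Order: [(1, 10), (2, 6), (3, 7)]
Completion times:
  Priority 1, burst=10, C=10
  Priority 2, burst=6, C=16
  Priority 3, burst=7, C=23
Average turnaround = 49/3 = 16.3333

16.3333


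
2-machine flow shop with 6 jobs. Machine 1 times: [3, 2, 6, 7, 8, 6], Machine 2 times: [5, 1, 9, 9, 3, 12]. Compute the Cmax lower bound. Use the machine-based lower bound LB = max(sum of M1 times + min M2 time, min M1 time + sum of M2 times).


LB1 = sum(M1 times) + min(M2 times) = 32 + 1 = 33
LB2 = min(M1 times) + sum(M2 times) = 2 + 39 = 41
Lower bound = max(LB1, LB2) = max(33, 41) = 41

41


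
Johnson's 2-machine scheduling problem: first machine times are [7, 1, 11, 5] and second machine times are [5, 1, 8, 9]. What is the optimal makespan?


Apply Johnson's rule:
  Group 1 (a <= b): [(2, 1, 1), (4, 5, 9)]
  Group 2 (a > b): [(3, 11, 8), (1, 7, 5)]
Optimal job order: [2, 4, 3, 1]
Schedule:
  Job 2: M1 done at 1, M2 done at 2
  Job 4: M1 done at 6, M2 done at 15
  Job 3: M1 done at 17, M2 done at 25
  Job 1: M1 done at 24, M2 done at 30
Makespan = 30

30


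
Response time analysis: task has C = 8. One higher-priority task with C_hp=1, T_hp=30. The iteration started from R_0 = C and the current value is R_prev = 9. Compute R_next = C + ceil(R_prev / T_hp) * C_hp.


R_next = C + ceil(R_prev / T_hp) * C_hp
ceil(9 / 30) = ceil(0.3) = 1
Interference = 1 * 1 = 1
R_next = 8 + 1 = 9
R_next = R_prev, so the iteration has converged (response time = 9).

9


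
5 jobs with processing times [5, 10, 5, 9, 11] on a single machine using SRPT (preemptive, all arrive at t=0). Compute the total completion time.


Since all jobs arrive at t=0, SRPT equals SPT ordering.
SPT order: [5, 5, 9, 10, 11]
Completion times:
  Job 1: p=5, C=5
  Job 2: p=5, C=10
  Job 3: p=9, C=19
  Job 4: p=10, C=29
  Job 5: p=11, C=40
Total completion time = 5 + 10 + 19 + 29 + 40 = 103

103


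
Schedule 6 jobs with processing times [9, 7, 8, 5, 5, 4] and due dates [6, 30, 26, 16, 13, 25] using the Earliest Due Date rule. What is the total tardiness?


Sort by due date (EDD order): [(9, 6), (5, 13), (5, 16), (4, 25), (8, 26), (7, 30)]
Compute completion times and tardiness:
  Job 1: p=9, d=6, C=9, tardiness=max(0,9-6)=3
  Job 2: p=5, d=13, C=14, tardiness=max(0,14-13)=1
  Job 3: p=5, d=16, C=19, tardiness=max(0,19-16)=3
  Job 4: p=4, d=25, C=23, tardiness=max(0,23-25)=0
  Job 5: p=8, d=26, C=31, tardiness=max(0,31-26)=5
  Job 6: p=7, d=30, C=38, tardiness=max(0,38-30)=8
Total tardiness = 20

20


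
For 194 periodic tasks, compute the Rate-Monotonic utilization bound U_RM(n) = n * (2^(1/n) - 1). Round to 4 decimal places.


Compute 2^(1/194) = 1.0035793141
Subtract 1: 1.0035793141 - 1 = 0.0035793141
Multiply by n: 194 * 0.0035793141 = 0.6943869354
Round to 4 dp: 0.6944

0.6944


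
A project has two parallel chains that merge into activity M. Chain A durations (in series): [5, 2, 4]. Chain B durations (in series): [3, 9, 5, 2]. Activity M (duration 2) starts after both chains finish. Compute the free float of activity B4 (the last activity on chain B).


ES(B4) = sum of predecessors on chain B = 17
EF(B4) = ES + duration = 17 + 2 = 19
Successor of B4 is M. ES(M) = max(sum(A), sum(B)) = max(11, 19) = 19
Free float = ES(successor) - EF(current) = 19 - 19 = 0

0


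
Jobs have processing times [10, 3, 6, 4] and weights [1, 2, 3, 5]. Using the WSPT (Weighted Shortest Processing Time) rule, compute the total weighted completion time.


Compute p/w ratios and sort ascending (WSPT): [(4, 5), (3, 2), (6, 3), (10, 1)]
Compute weighted completion times:
  Job (p=4,w=5): C=4, w*C=5*4=20
  Job (p=3,w=2): C=7, w*C=2*7=14
  Job (p=6,w=3): C=13, w*C=3*13=39
  Job (p=10,w=1): C=23, w*C=1*23=23
Total weighted completion time = 96

96


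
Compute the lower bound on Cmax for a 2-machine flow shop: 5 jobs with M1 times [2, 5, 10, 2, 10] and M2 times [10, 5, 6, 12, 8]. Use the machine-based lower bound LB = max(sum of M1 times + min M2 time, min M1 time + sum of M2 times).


LB1 = sum(M1 times) + min(M2 times) = 29 + 5 = 34
LB2 = min(M1 times) + sum(M2 times) = 2 + 41 = 43
Lower bound = max(LB1, LB2) = max(34, 43) = 43

43


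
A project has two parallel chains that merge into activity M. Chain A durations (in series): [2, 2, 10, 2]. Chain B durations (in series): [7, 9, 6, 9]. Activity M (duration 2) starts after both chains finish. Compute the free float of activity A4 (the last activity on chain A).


ES(A4) = sum of predecessors on chain A = 14
EF(A4) = ES + duration = 14 + 2 = 16
Successor of A4 is M. ES(M) = max(sum(A), sum(B)) = max(16, 31) = 31
Free float = ES(successor) - EF(current) = 31 - 16 = 15

15


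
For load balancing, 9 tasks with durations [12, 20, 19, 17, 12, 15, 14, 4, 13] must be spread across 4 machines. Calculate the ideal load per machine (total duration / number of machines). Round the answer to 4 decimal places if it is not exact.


Total processing time = 12 + 20 + 19 + 17 + 12 + 15 + 14 + 4 + 13 = 126
Number of machines = 4
Ideal balanced load = 126 / 4 = 31.5

31.5


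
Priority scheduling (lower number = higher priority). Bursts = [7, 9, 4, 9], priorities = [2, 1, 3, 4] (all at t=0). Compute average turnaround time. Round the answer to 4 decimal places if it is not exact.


Sort by priority (ascending = highest first):
Order: [(1, 9), (2, 7), (3, 4), (4, 9)]
Completion times:
  Priority 1, burst=9, C=9
  Priority 2, burst=7, C=16
  Priority 3, burst=4, C=20
  Priority 4, burst=9, C=29
Average turnaround = 74/4 = 18.5

18.5


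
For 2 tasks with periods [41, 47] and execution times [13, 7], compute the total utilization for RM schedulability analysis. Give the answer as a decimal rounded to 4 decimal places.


Compute individual utilizations (exact fractions):
  Task 1: C/T = 13/41 (approx. 0.3171)
  Task 2: C/T = 7/47 (approx. 0.1489)
Total utilization U = 13/41 + 7/47 = 898/1927
Rounded to 4 decimal places: U = 0.4660
RM (Liu & Layland) bound for 2 tasks = 0.828427; compare with U = 898/1927 (approx. 0.466009)
U <= bound, so schedulable by RM sufficient condition.

0.4660


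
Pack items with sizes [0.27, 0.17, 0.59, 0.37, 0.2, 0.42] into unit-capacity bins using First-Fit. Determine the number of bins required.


Place items sequentially using First-Fit:
  Item 0.27 -> new Bin 1
  Item 0.17 -> Bin 1 (now 0.44)
  Item 0.59 -> new Bin 2
  Item 0.37 -> Bin 1 (now 0.81)
  Item 0.2 -> Bin 2 (now 0.79)
  Item 0.42 -> new Bin 3
Total bins used = 3

3


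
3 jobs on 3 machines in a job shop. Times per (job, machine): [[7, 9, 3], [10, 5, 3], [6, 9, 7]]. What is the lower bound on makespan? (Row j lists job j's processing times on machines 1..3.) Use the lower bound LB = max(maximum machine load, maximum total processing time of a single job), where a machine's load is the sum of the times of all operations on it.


Machine loads:
  Machine 1: 7 + 10 + 6 = 23
  Machine 2: 9 + 5 + 9 = 23
  Machine 3: 3 + 3 + 7 = 13
Max machine load = 23
Job totals:
  Job 1: 19
  Job 2: 18
  Job 3: 22
Max job total = 22
Lower bound = max(23, 22) = 23

23


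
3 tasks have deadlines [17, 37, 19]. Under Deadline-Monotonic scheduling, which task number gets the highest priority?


Sort tasks by relative deadline (ascending):
  Task 1: deadline = 17
  Task 3: deadline = 19
  Task 2: deadline = 37
Priority order (highest first): [1, 3, 2]
Highest priority task = 1

1


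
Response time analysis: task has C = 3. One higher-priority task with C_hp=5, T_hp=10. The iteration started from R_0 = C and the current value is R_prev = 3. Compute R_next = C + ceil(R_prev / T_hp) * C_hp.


R_next = C + ceil(R_prev / T_hp) * C_hp
ceil(3 / 10) = ceil(0.3) = 1
Interference = 1 * 5 = 5
R_next = 3 + 5 = 8

8


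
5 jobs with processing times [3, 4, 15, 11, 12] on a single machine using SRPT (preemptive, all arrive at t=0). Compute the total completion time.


Since all jobs arrive at t=0, SRPT equals SPT ordering.
SPT order: [3, 4, 11, 12, 15]
Completion times:
  Job 1: p=3, C=3
  Job 2: p=4, C=7
  Job 3: p=11, C=18
  Job 4: p=12, C=30
  Job 5: p=15, C=45
Total completion time = 3 + 7 + 18 + 30 + 45 = 103

103


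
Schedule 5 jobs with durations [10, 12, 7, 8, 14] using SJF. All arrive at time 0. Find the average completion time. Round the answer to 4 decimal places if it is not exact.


SJF order (ascending): [7, 8, 10, 12, 14]
Completion times:
  Job 1: burst=7, C=7
  Job 2: burst=8, C=15
  Job 3: burst=10, C=25
  Job 4: burst=12, C=37
  Job 5: burst=14, C=51
Average completion = 135/5 = 27.0

27.0


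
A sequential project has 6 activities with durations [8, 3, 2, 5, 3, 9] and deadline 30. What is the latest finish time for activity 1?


LF(activity 1) = deadline - sum of successor durations
Successors: activities 2 through 6 with durations [3, 2, 5, 3, 9]
Sum of successor durations = 22
LF = 30 - 22 = 8

8


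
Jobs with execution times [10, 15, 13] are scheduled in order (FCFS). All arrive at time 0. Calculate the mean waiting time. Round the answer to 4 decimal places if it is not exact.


FCFS order (as given): [10, 15, 13]
Waiting times:
  Job 1: wait = 0
  Job 2: wait = 10
  Job 3: wait = 25
Sum of waiting times = 35
Average waiting time = 35/3 = 11.6667

11.6667


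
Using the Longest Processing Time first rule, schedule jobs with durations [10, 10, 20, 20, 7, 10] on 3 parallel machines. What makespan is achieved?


Sort jobs in decreasing order (LPT): [20, 20, 10, 10, 10, 7]
Assign each job to the least loaded machine:
  Machine 1: jobs [20, 10], load = 30
  Machine 2: jobs [20, 7], load = 27
  Machine 3: jobs [10, 10], load = 20
Makespan = max load = 30

30


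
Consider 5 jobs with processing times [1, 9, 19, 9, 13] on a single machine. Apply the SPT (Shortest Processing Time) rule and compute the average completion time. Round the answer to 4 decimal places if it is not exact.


Sort jobs by processing time (SPT order): [1, 9, 9, 13, 19]
Compute completion times sequentially:
  Job 1: processing = 1, completes at 1
  Job 2: processing = 9, completes at 10
  Job 3: processing = 9, completes at 19
  Job 4: processing = 13, completes at 32
  Job 5: processing = 19, completes at 51
Sum of completion times = 113
Average completion time = 113/5 = 22.6

22.6


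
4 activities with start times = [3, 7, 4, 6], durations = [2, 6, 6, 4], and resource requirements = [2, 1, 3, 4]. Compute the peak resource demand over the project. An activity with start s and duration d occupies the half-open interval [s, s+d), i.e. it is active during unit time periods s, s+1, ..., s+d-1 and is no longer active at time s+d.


Each activity i is active on [start_i, start_i + duration_i).
Compute total resource usage per time slot:
  t=0: active resources = [], total = 0
  t=1: active resources = [], total = 0
  t=2: active resources = [], total = 0
  t=3: active resources = [2], total = 2
  t=4: active resources = [2, 3], total = 5
  t=5: active resources = [3], total = 3
  t=6: active resources = [3, 4], total = 7
  t=7: active resources = [1, 3, 4], total = 8
  t=8: active resources = [1, 3, 4], total = 8
  t=9: active resources = [1, 3, 4], total = 8
  t=10: active resources = [1], total = 1
  t=11: active resources = [1], total = 1
  t=12: active resources = [1], total = 1
Peak resource demand = 8

8


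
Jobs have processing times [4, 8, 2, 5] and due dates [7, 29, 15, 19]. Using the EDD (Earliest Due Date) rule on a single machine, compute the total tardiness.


Sort by due date (EDD order): [(4, 7), (2, 15), (5, 19), (8, 29)]
Compute completion times and tardiness:
  Job 1: p=4, d=7, C=4, tardiness=max(0,4-7)=0
  Job 2: p=2, d=15, C=6, tardiness=max(0,6-15)=0
  Job 3: p=5, d=19, C=11, tardiness=max(0,11-19)=0
  Job 4: p=8, d=29, C=19, tardiness=max(0,19-29)=0
Total tardiness = 0

0


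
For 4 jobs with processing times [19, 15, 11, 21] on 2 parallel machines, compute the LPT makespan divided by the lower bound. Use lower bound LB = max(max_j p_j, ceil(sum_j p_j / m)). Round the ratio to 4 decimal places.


LPT order: [21, 19, 15, 11]
Machine loads after assignment: [32, 34]
LPT makespan = 34
Lower bound = max(max_job, ceil(total/2)) = max(21, 33) = 33
Ratio = 34 / 33 = 1.0303

1.0303


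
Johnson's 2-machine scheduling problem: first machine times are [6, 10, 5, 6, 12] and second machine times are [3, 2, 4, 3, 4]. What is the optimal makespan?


Apply Johnson's rule:
  Group 1 (a <= b): []
  Group 2 (a > b): [(3, 5, 4), (5, 12, 4), (1, 6, 3), (4, 6, 3), (2, 10, 2)]
Optimal job order: [3, 5, 1, 4, 2]
Schedule:
  Job 3: M1 done at 5, M2 done at 9
  Job 5: M1 done at 17, M2 done at 21
  Job 1: M1 done at 23, M2 done at 26
  Job 4: M1 done at 29, M2 done at 32
  Job 2: M1 done at 39, M2 done at 41
Makespan = 41

41


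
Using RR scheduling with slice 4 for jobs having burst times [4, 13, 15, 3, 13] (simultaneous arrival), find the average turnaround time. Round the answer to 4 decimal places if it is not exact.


Time quantum = 4
Execution trace:
  J1 runs 4 units, time = 4
  J2 runs 4 units, time = 8
  J3 runs 4 units, time = 12
  J4 runs 3 units, time = 15
  J5 runs 4 units, time = 19
  J2 runs 4 units, time = 23
  J3 runs 4 units, time = 27
  J5 runs 4 units, time = 31
  J2 runs 4 units, time = 35
  J3 runs 4 units, time = 39
  J5 runs 4 units, time = 43
  J2 runs 1 units, time = 44
  J3 runs 3 units, time = 47
  J5 runs 1 units, time = 48
Finish times: [4, 44, 47, 15, 48]
Average turnaround = 158/5 = 31.6

31.6


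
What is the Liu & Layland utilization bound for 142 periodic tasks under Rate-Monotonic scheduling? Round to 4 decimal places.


Compute 2^(1/142) = 1.0048932512
Subtract 1: 1.0048932512 - 1 = 0.0048932512
Multiply by n: 142 * 0.0048932512 = 0.6948416704
Round to 4 dp: 0.6948

0.6948


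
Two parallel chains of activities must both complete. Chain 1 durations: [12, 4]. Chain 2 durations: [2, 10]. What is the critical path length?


Path A total = 12 + 4 = 16
Path B total = 2 + 10 = 12
Critical path = longest path = max(16, 12) = 16

16


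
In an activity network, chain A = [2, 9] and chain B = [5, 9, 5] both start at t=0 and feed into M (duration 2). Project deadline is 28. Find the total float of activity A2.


Forward pass: ES(A2) = sum of predecessors on chain A = 2
EF = ES + duration = 2 + 9 = 11
Backward pass: LF(M) = deadline = 28; LS(M) = 28 - 2 = 26
LF(A2) = LS(M) - sum(successors on chain A) = 26 - 0 = 26
LS = LF - duration = 26 - 9 = 17
Total float = LS - ES = 17 - 2 = 15

15


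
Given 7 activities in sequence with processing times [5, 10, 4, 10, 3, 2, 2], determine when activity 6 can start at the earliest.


Activity 6 starts after activities 1 through 5 complete.
Predecessor durations: [5, 10, 4, 10, 3]
ES = 5 + 10 + 4 + 10 + 3 = 32

32


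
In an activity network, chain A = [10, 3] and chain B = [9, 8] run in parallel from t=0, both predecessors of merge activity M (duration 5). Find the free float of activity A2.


ES(A2) = sum of predecessors on chain A = 10
EF(A2) = ES + duration = 10 + 3 = 13
Successor of A2 is M. ES(M) = max(sum(A), sum(B)) = max(13, 17) = 17
Free float = ES(successor) - EF(current) = 17 - 13 = 4

4


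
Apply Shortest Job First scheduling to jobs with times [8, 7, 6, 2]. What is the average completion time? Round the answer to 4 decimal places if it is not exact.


SJF order (ascending): [2, 6, 7, 8]
Completion times:
  Job 1: burst=2, C=2
  Job 2: burst=6, C=8
  Job 3: burst=7, C=15
  Job 4: burst=8, C=23
Average completion = 48/4 = 12.0

12.0


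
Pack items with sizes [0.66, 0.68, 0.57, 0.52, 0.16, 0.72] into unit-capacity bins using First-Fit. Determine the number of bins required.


Place items sequentially using First-Fit:
  Item 0.66 -> new Bin 1
  Item 0.68 -> new Bin 2
  Item 0.57 -> new Bin 3
  Item 0.52 -> new Bin 4
  Item 0.16 -> Bin 1 (now 0.82)
  Item 0.72 -> new Bin 5
Total bins used = 5

5


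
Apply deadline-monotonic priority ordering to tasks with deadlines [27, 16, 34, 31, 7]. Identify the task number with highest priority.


Sort tasks by relative deadline (ascending):
  Task 5: deadline = 7
  Task 2: deadline = 16
  Task 1: deadline = 27
  Task 4: deadline = 31
  Task 3: deadline = 34
Priority order (highest first): [5, 2, 1, 4, 3]
Highest priority task = 5

5


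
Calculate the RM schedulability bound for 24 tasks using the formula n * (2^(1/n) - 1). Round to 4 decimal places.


Compute 2^(1/24) = 1.0293022366
Subtract 1: 1.0293022366 - 1 = 0.0293022366
Multiply by n: 24 * 0.0293022366 = 0.7032536784
Round to 4 dp: 0.7033

0.7033


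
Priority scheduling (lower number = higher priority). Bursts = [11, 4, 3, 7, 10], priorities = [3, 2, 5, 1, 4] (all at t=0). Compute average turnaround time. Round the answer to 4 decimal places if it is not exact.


Sort by priority (ascending = highest first):
Order: [(1, 7), (2, 4), (3, 11), (4, 10), (5, 3)]
Completion times:
  Priority 1, burst=7, C=7
  Priority 2, burst=4, C=11
  Priority 3, burst=11, C=22
  Priority 4, burst=10, C=32
  Priority 5, burst=3, C=35
Average turnaround = 107/5 = 21.4

21.4


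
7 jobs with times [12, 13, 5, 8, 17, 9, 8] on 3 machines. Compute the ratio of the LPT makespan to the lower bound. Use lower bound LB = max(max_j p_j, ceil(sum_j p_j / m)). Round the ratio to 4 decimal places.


LPT order: [17, 13, 12, 9, 8, 8, 5]
Machine loads after assignment: [25, 26, 21]
LPT makespan = 26
Lower bound = max(max_job, ceil(total/3)) = max(17, 24) = 24
Ratio = 26 / 24 = 1.0833

1.0833


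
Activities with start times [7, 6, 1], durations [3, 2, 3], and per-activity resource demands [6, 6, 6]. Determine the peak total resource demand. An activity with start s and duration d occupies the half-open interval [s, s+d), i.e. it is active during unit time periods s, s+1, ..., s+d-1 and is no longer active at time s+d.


Each activity i is active on [start_i, start_i + duration_i).
Compute total resource usage per time slot:
  t=0: active resources = [], total = 0
  t=1: active resources = [6], total = 6
  t=2: active resources = [6], total = 6
  t=3: active resources = [6], total = 6
  t=4: active resources = [], total = 0
  t=5: active resources = [], total = 0
  t=6: active resources = [6], total = 6
  t=7: active resources = [6, 6], total = 12
  t=8: active resources = [6], total = 6
  t=9: active resources = [6], total = 6
Peak resource demand = 12

12


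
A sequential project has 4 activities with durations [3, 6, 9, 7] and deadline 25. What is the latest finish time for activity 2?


LF(activity 2) = deadline - sum of successor durations
Successors: activities 3 through 4 with durations [9, 7]
Sum of successor durations = 16
LF = 25 - 16 = 9

9


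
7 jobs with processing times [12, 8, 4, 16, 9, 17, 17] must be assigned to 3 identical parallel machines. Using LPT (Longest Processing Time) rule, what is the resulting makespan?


Sort jobs in decreasing order (LPT): [17, 17, 16, 12, 9, 8, 4]
Assign each job to the least loaded machine:
  Machine 1: jobs [17, 9], load = 26
  Machine 2: jobs [17, 8, 4], load = 29
  Machine 3: jobs [16, 12], load = 28
Makespan = max load = 29

29


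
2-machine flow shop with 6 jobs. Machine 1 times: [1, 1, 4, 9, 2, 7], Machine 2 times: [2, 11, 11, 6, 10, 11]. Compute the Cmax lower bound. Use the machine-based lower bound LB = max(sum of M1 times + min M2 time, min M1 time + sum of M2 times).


LB1 = sum(M1 times) + min(M2 times) = 24 + 2 = 26
LB2 = min(M1 times) + sum(M2 times) = 1 + 51 = 52
Lower bound = max(LB1, LB2) = max(26, 52) = 52

52


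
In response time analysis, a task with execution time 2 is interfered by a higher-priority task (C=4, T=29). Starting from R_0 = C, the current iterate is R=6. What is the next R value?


R_next = C + ceil(R_prev / T_hp) * C_hp
ceil(6 / 29) = ceil(0.2069) = 1
Interference = 1 * 4 = 4
R_next = 2 + 4 = 6
R_next = R_prev, so the iteration has converged (response time = 6).

6


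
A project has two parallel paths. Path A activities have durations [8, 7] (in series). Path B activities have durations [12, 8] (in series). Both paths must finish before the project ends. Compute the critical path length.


Path A total = 8 + 7 = 15
Path B total = 12 + 8 = 20
Critical path = longest path = max(15, 20) = 20

20


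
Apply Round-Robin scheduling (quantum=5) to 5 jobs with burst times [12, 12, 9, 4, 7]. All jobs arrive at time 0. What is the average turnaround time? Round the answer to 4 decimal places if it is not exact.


Time quantum = 5
Execution trace:
  J1 runs 5 units, time = 5
  J2 runs 5 units, time = 10
  J3 runs 5 units, time = 15
  J4 runs 4 units, time = 19
  J5 runs 5 units, time = 24
  J1 runs 5 units, time = 29
  J2 runs 5 units, time = 34
  J3 runs 4 units, time = 38
  J5 runs 2 units, time = 40
  J1 runs 2 units, time = 42
  J2 runs 2 units, time = 44
Finish times: [42, 44, 38, 19, 40]
Average turnaround = 183/5 = 36.6

36.6
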